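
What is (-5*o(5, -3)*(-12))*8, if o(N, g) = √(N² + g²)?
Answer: 480*√34 ≈ 2798.9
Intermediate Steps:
(-5*o(5, -3)*(-12))*8 = (-5*√(5² + (-3)²)*(-12))*8 = (-5*√(25 + 9)*(-12))*8 = (-5*√34*(-12))*8 = (60*√34)*8 = 480*√34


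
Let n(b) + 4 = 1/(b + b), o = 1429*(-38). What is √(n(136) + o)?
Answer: I*√251110927/68 ≈ 233.04*I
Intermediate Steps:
o = -54302
n(b) = -4 + 1/(2*b) (n(b) = -4 + 1/(b + b) = -4 + 1/(2*b))
√(n(136) + o) = √((-4 + (½)/136) - 54302) = √((-4 + (½)*(1/136)) - 54302) = √((-4 + 1/272) - 54302) = √(-1087/272 - 54302) = √(-14771231/272) = I*√251110927/68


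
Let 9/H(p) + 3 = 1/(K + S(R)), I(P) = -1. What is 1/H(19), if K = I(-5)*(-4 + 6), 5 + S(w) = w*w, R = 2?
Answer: -10/27 ≈ -0.37037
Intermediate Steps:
S(w) = -5 + w² (S(w) = -5 + w*w = -5 + w²)
K = -2 (K = -(-4 + 6) = -1*2 = -2)
H(p) = -27/10 (H(p) = 9/(-3 + 1/(-2 + (-5 + 2²))) = 9/(-3 + 1/(-2 + (-5 + 4))) = 9/(-3 + 1/(-2 - 1)) = 9/(-3 + 1/(-3)) = 9/(-3 - ⅓) = 9/(-10/3) = 9*(-3/10) = -27/10)
1/H(19) = 1/(-27/10) = -10/27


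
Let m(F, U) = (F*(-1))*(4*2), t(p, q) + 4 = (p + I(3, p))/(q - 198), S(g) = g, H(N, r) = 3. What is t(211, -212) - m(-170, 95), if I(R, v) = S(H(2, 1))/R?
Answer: -279726/205 ≈ -1364.5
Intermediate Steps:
I(R, v) = 3/R
t(p, q) = -4 + (1 + p)/(-198 + q) (t(p, q) = -4 + (p + 3/3)/(q - 198) = -4 + (p + 3*(1/3))/(-198 + q) = -4 + (p + 1)/(-198 + q) = -4 + (1 + p)/(-198 + q))
m(F, U) = -8*F (m(F, U) = -F*8 = -8*F)
t(211, -212) - m(-170, 95) = (793 + 211 - 4*(-212))/(-198 - 212) - (-8)*(-170) = (793 + 211 + 848)/(-410) - 1*1360 = -1/410*1852 - 1360 = -926/205 - 1360 = -279726/205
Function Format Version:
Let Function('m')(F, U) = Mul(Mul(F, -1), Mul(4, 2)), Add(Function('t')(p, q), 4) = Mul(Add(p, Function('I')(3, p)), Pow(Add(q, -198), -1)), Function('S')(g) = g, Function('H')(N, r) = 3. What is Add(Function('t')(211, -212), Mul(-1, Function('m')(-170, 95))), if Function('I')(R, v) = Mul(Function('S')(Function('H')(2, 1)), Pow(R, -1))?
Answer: Rational(-279726, 205) ≈ -1364.5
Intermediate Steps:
Function('I')(R, v) = Mul(3, Pow(R, -1))
Function('t')(p, q) = Add(-4, Mul(Pow(Add(-198, q), -1), Add(1, p))) (Function('t')(p, q) = Add(-4, Mul(Add(p, Mul(3, Pow(3, -1))), Pow(Add(q, -198), -1))) = Add(-4, Mul(Add(p, Mul(3, Rational(1, 3))), Pow(Add(-198, q), -1))) = Add(-4, Mul(Add(p, 1), Pow(Add(-198, q), -1))) = Add(-4, Mul(Add(1, p), Pow(Add(-198, q), -1))) = Add(-4, Mul(Pow(Add(-198, q), -1), Add(1, p))))
Function('m')(F, U) = Mul(-8, F) (Function('m')(F, U) = Mul(Mul(-1, F), 8) = Mul(-8, F))
Add(Function('t')(211, -212), Mul(-1, Function('m')(-170, 95))) = Add(Mul(Pow(Add(-198, -212), -1), Add(793, 211, Mul(-4, -212))), Mul(-1, Mul(-8, -170))) = Add(Mul(Pow(-410, -1), Add(793, 211, 848)), Mul(-1, 1360)) = Add(Mul(Rational(-1, 410), 1852), -1360) = Add(Rational(-926, 205), -1360) = Rational(-279726, 205)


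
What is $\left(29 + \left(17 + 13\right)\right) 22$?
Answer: $1298$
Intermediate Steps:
$\left(29 + \left(17 + 13\right)\right) 22 = \left(29 + 30\right) 22 = 59 \cdot 22 = 1298$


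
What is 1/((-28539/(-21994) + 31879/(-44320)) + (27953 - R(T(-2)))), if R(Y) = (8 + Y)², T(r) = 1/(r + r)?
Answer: 69626720/1942134013701 ≈ 3.5851e-5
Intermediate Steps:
T(r) = 1/(2*r)
1/((-28539/(-21994) + 31879/(-44320)) + (27953 - R(T(-2)))) = 1/((-28539/(-21994) + 31879/(-44320)) + (27953 - (8 + (½)/(-2))²)) = 1/((-28539*(-1/21994) + 31879*(-1/44320)) + (27953 - (8 + (½)*(-½))²)) = 1/((4077/3142 - 31879/44320) + (27953 - (8 - ¼)²)) = 1/(40264411/69626720 + (27953 - (31/4)²)) = 1/(40264411/69626720 + (27953 - 1*961/16)) = 1/(40264411/69626720 + (27953 - 961/16)) = 1/(40264411/69626720 + 446287/16) = 1/(1942134013701/69626720) = 69626720/1942134013701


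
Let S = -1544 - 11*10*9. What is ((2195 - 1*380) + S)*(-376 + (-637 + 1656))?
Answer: -462317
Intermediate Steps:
S = -2534 (S = -1544 - 110*9 = -1544 - 1*990 = -1544 - 990 = -2534)
((2195 - 1*380) + S)*(-376 + (-637 + 1656)) = ((2195 - 1*380) - 2534)*(-376 + (-637 + 1656)) = ((2195 - 380) - 2534)*(-376 + 1019) = (1815 - 2534)*643 = -719*643 = -462317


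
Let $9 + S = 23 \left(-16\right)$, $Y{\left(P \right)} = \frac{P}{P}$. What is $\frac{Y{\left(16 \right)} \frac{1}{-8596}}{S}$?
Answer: $\frac{1}{3240692} \approx 3.0858 \cdot 10^{-7}$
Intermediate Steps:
$Y{\left(P \right)} = 1$
$S = -377$ ($S = -9 + 23 \left(-16\right) = -9 - 368 = -377$)
$\frac{Y{\left(16 \right)} \frac{1}{-8596}}{S} = \frac{1 \frac{1}{-8596}}{-377} = 1 \left(- \frac{1}{8596}\right) \left(- \frac{1}{377}\right) = \left(- \frac{1}{8596}\right) \left(- \frac{1}{377}\right) = \frac{1}{3240692}$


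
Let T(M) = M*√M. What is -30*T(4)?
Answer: -240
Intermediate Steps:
T(M) = M^(3/2)
-30*T(4) = -30*4^(3/2) = -30*8 = -240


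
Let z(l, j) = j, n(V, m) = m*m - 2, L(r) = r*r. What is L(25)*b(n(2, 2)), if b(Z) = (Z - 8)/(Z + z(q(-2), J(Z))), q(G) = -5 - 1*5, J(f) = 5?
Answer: -3750/7 ≈ -535.71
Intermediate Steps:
L(r) = r**2
q(G) = -10 (q(G) = -5 - 5 = -10)
n(V, m) = -2 + m**2 (n(V, m) = m**2 - 2 = -2 + m**2)
b(Z) = (-8 + Z)/(5 + Z) (b(Z) = (Z - 8)/(Z + 5) = (-8 + Z)/(5 + Z))
L(25)*b(n(2, 2)) = 25**2*((-8 + (-2 + 2**2))/(5 + (-2 + 2**2))) = 625*((-8 + (-2 + 4))/(5 + (-2 + 4))) = 625*((-8 + 2)/(5 + 2)) = 625*(-6/7) = -3750/7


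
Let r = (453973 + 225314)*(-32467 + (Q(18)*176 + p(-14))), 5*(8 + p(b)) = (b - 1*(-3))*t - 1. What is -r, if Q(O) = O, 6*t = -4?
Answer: 99535018394/5 ≈ 1.9907e+10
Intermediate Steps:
t = -⅔ (t = (⅙)*(-4) = -⅔ ≈ -0.66667)
p(b) = -43/5 - 2*b/15 (p(b) = -8 + ((b - 1*(-3))*(-⅔) - 1)/5 = -8 + ((b + 3)*(-⅔) - 1)/5 = -8 + ((3 + b)*(-⅔) - 1)/5 = -8 + ((-2 - 2*b/3) - 1)/5 = -8 + (-3 - 2*b/3)/5 = -8 + (-⅗ - 2*b/15) = -43/5 - 2*b/15)
r = -99535018394/5 (r = (453973 + 225314)*(-32467 + (18*176 + (-43/5 - 2/15*(-14)))) = 679287*(-32467 + (3168 + (-43/5 + 28/15))) = 679287*(-32467 + (3168 - 101/15)) = 679287*(-32467 + 47419/15) = 679287*(-439586/15) = -99535018394/5 ≈ -1.9907e+10)
-r = -1*(-99535018394/5) = 99535018394/5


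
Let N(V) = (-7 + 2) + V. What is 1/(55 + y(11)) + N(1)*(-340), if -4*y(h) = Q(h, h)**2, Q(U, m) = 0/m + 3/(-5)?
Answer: 7467860/5491 ≈ 1360.0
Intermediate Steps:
Q(U, m) = -3/5 (Q(U, m) = 0 + 3*(-1/5) = 0 - 3/5 = -3/5)
N(V) = -5 + V
y(h) = -9/100 (y(h) = -(-3/5)**2/4 = -1/4*9/25 = -9/100)
1/(55 + y(11)) + N(1)*(-340) = 1/(55 - 9/100) + (-5 + 1)*(-340) = 1/(5491/100) - 4*(-340) = 100/5491 + 1360 = 7467860/5491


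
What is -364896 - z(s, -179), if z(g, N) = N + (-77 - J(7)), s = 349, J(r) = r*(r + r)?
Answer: -364542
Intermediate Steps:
J(r) = 2*r**2 (J(r) = r*(2*r) = 2*r**2)
z(g, N) = -175 + N (z(g, N) = N + (-77 - 2*7**2) = N + (-77 - 2*49) = N + (-77 - 1*98) = N + (-77 - 98) = N - 175 = -175 + N)
-364896 - z(s, -179) = -364896 - (-175 - 179) = -364896 - 1*(-354) = -364896 + 354 = -364542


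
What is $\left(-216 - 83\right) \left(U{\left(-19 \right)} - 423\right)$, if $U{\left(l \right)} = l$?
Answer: $132158$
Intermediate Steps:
$\left(-216 - 83\right) \left(U{\left(-19 \right)} - 423\right) = \left(-216 - 83\right) \left(-19 - 423\right) = \left(-299\right) \left(-442\right) = 132158$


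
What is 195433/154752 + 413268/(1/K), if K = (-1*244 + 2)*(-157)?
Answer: 2429870158266217/154752 ≈ 1.5702e+10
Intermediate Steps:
K = 37994 (K = (-244 + 2)*(-157) = -242*(-157) = 37994)
195433/154752 + 413268/(1/K) = 195433/154752 + 413268/(1/37994) = 195433*(1/154752) + 413268/(1/37994) = 195433/154752 + 413268*37994 = 195433/154752 + 15701704392 = 2429870158266217/154752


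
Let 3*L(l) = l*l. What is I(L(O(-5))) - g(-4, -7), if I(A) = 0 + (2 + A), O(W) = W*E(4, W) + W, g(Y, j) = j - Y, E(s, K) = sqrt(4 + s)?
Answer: 80 + 100*sqrt(2)/3 ≈ 127.14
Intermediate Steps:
O(W) = W + 2*W*sqrt(2) (O(W) = W*sqrt(4 + 4) + W = W*sqrt(8) + W = W*(2*sqrt(2)) + W = 2*W*sqrt(2) + W = W + 2*W*sqrt(2))
L(l) = l**2/3 (L(l) = (l*l)/3 = l**2/3)
I(A) = 2 + A
I(L(O(-5))) - g(-4, -7) = (2 + (-5*(1 + 2*sqrt(2)))**2/3) - (-7 - 1*(-4)) = (2 + (-5 - 10*sqrt(2))**2/3) - (-7 + 4) = (2 + (-5 - 10*sqrt(2))**2/3) - 1*(-3) = (2 + (-5 - 10*sqrt(2))**2/3) + 3 = 5 + (-5 - 10*sqrt(2))**2/3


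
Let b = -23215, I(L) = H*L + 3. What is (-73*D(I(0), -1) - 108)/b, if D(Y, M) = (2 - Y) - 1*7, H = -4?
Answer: -476/23215 ≈ -0.020504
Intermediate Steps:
I(L) = 3 - 4*L (I(L) = -4*L + 3 = 3 - 4*L)
D(Y, M) = -5 - Y (D(Y, M) = (2 - Y) - 7 = -5 - Y)
(-73*D(I(0), -1) - 108)/b = (-73*(-5 - (3 - 4*0)) - 108)/(-23215) = (-73*(-5 - (3 + 0)) - 108)*(-1/23215) = (-73*(-5 - 1*3) - 108)*(-1/23215) = (-73*(-5 - 3) - 108)*(-1/23215) = (-73*(-8) - 108)*(-1/23215) = (584 - 108)*(-1/23215) = 476*(-1/23215) = -476/23215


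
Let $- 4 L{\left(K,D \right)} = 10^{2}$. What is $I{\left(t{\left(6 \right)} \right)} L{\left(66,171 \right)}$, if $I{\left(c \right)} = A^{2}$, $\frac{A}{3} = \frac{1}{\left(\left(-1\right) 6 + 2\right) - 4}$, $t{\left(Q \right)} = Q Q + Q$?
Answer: $- \frac{225}{64} \approx -3.5156$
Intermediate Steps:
$t{\left(Q \right)} = Q + Q^{2}$ ($t{\left(Q \right)} = Q^{2} + Q = Q + Q^{2}$)
$L{\left(K,D \right)} = -25$ ($L{\left(K,D \right)} = - \frac{10^{2}}{4} = \left(- \frac{1}{4}\right) 100 = -25$)
$A = - \frac{3}{8}$ ($A = \frac{3}{\left(\left(-1\right) 6 + 2\right) - 4} = \frac{3}{\left(-6 + 2\right) - 4} = \frac{3}{-4 - 4} = \frac{3}{-8} = 3 \left(- \frac{1}{8}\right) = - \frac{3}{8} \approx -0.375$)
$I{\left(c \right)} = \frac{9}{64}$ ($I{\left(c \right)} = \left(- \frac{3}{8}\right)^{2} = \frac{9}{64}$)
$I{\left(t{\left(6 \right)} \right)} L{\left(66,171 \right)} = \frac{9}{64} \left(-25\right) = - \frac{225}{64}$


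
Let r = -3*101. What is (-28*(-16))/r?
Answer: -448/303 ≈ -1.4785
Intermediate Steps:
r = -303
(-28*(-16))/r = -28*(-16)/(-303) = 448*(-1/303) = -448/303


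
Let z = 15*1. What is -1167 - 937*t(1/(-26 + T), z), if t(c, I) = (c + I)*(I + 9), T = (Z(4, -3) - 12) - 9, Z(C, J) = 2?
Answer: -5069809/15 ≈ -3.3799e+5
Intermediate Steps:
T = -19 (T = (2 - 12) - 9 = -10 - 9 = -19)
z = 15
t(c, I) = (9 + I)*(I + c) (t(c, I) = (I + c)*(9 + I) = (9 + I)*(I + c))
-1167 - 937*t(1/(-26 + T), z) = -1167 - 937*(15² + 9*15 + 9/(-26 - 19) + 15/(-26 - 19)) = -1167 - 937*(225 + 135 + 9/(-45) + 15/(-45)) = -1167 - 937*(225 + 135 + 9*(-1/45) + 15*(-1/45)) = -1167 - 937*(225 + 135 - ⅕ - ⅓) = -1167 - 937*5392/15 = -1167 - 5052304/15 = -5069809/15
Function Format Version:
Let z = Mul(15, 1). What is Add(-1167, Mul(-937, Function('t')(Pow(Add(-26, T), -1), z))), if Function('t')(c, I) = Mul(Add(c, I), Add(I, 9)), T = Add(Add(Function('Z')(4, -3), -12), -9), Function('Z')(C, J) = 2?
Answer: Rational(-5069809, 15) ≈ -3.3799e+5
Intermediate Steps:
T = -19 (T = Add(Add(2, -12), -9) = Add(-10, -9) = -19)
z = 15
Function('t')(c, I) = Mul(Add(9, I), Add(I, c)) (Function('t')(c, I) = Mul(Add(I, c), Add(9, I)) = Mul(Add(9, I), Add(I, c)))
Add(-1167, Mul(-937, Function('t')(Pow(Add(-26, T), -1), z))) = Add(-1167, Mul(-937, Add(Pow(15, 2), Mul(9, 15), Mul(9, Pow(Add(-26, -19), -1)), Mul(15, Pow(Add(-26, -19), -1))))) = Add(-1167, Mul(-937, Add(225, 135, Mul(9, Pow(-45, -1)), Mul(15, Pow(-45, -1))))) = Add(-1167, Mul(-937, Add(225, 135, Mul(9, Rational(-1, 45)), Mul(15, Rational(-1, 45))))) = Add(-1167, Mul(-937, Add(225, 135, Rational(-1, 5), Rational(-1, 3)))) = Add(-1167, Mul(-937, Rational(5392, 15))) = Add(-1167, Rational(-5052304, 15)) = Rational(-5069809, 15)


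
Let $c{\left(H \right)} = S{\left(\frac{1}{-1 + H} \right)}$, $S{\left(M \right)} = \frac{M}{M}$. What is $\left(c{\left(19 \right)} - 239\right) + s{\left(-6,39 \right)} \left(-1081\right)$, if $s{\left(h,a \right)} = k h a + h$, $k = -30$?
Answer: $-7582372$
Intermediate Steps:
$S{\left(M \right)} = 1$
$c{\left(H \right)} = 1$
$s{\left(h,a \right)} = h - 30 a h$ ($s{\left(h,a \right)} = - 30 h a + h = - 30 a h + h = h - 30 a h$)
$\left(c{\left(19 \right)} - 239\right) + s{\left(-6,39 \right)} \left(-1081\right) = \left(1 - 239\right) + - 6 \left(1 - 1170\right) \left(-1081\right) = -238 + - 6 \left(1 - 1170\right) \left(-1081\right) = -238 + \left(-6\right) \left(-1169\right) \left(-1081\right) = -238 + 7014 \left(-1081\right) = -238 - 7582134 = -7582372$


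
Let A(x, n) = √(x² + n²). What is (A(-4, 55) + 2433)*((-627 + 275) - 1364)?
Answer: -4175028 - 1716*√3041 ≈ -4.2697e+6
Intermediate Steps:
A(x, n) = √(n² + x²)
(A(-4, 55) + 2433)*((-627 + 275) - 1364) = (√(55² + (-4)²) + 2433)*((-627 + 275) - 1364) = (√(3025 + 16) + 2433)*(-352 - 1364) = (√3041 + 2433)*(-1716) = (2433 + √3041)*(-1716) = -4175028 - 1716*√3041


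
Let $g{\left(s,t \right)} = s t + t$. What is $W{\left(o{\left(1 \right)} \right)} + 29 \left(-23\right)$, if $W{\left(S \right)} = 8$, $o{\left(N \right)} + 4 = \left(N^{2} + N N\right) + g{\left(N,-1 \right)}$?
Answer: $-659$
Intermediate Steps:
$g{\left(s,t \right)} = t + s t$
$o{\left(N \right)} = -5 - N + 2 N^{2}$ ($o{\left(N \right)} = -4 - \left(1 + N - N^{2} - N N\right) = -4 - \left(1 + N - 2 N^{2}\right) = -5 - N + 2 N^{2}$)
$W{\left(o{\left(1 \right)} \right)} + 29 \left(-23\right) = 8 + 29 \left(-23\right) = 8 - 667 = -659$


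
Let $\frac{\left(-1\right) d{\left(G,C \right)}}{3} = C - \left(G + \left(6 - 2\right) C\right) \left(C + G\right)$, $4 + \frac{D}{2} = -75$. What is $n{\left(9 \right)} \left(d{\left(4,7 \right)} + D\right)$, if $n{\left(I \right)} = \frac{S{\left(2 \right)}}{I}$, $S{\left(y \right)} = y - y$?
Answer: $0$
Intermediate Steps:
$S{\left(y \right)} = 0$
$n{\left(I \right)} = 0$ ($n{\left(I \right)} = \frac{0}{I} = 0$)
$D = -158$ ($D = -8 + 2 \left(-75\right) = -8 - 150 = -158$)
$d{\left(G,C \right)} = - 3 C + 3 \left(C + G\right) \left(G + 4 C\right)$ ($d{\left(G,C \right)} = - 3 \left(C - \left(G + \left(6 - 2\right) C\right) \left(C + G\right)\right) = - 3 \left(C - \left(G + 4 C\right) \left(C + G\right)\right) = - 3 \left(C - \left(C + G\right) \left(G + 4 C\right)\right) = - 3 C + 3 \left(C + G\right) \left(G + 4 C\right)$)
$n{\left(9 \right)} \left(d{\left(4,7 \right)} + D\right) = 0 \left(\left(\left(-3\right) 7 + 3 \cdot 4^{2} + 12 \cdot 7^{2} + 15 \cdot 7 \cdot 4\right) - 158\right) = 0 \left(\left(-21 + 3 \cdot 16 + 12 \cdot 49 + 420\right) - 158\right) = 0 \left(\left(-21 + 48 + 588 + 420\right) - 158\right) = 0 \left(1035 - 158\right) = 0 \cdot 877 = 0$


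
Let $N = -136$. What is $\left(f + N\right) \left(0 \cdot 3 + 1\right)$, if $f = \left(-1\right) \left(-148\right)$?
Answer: $12$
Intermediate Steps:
$f = 148$
$\left(f + N\right) \left(0 \cdot 3 + 1\right) = \left(148 - 136\right) \left(0 \cdot 3 + 1\right) = 12 \left(0 + 1\right) = 12 \cdot 1 = 12$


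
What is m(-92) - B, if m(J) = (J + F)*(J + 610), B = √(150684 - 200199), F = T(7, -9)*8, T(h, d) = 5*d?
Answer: -234136 - I*√49515 ≈ -2.3414e+5 - 222.52*I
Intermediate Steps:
F = -360 (F = (5*(-9))*8 = -45*8 = -360)
B = I*√49515 (B = √(-49515) = I*√49515 ≈ 222.52*I)
m(J) = (-360 + J)*(610 + J) (m(J) = (J - 360)*(J + 610) = (-360 + J)*(610 + J))
m(-92) - B = (-219600 + (-92)² + 250*(-92)) - I*√49515 = (-219600 + 8464 - 23000) - I*√49515 = -234136 - I*√49515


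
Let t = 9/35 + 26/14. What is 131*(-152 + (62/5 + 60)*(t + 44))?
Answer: 73054508/175 ≈ 4.1745e+5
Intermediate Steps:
t = 74/35 (t = 9*(1/35) + 26*(1/14) = 9/35 + 13/7 = 74/35 ≈ 2.1143)
131*(-152 + (62/5 + 60)*(t + 44)) = 131*(-152 + (62/5 + 60)*(74/35 + 44)) = 131*(-152 + (62*(⅕) + 60)*(1614/35)) = 131*(-152 + (62/5 + 60)*(1614/35)) = 131*(-152 + (362/5)*(1614/35)) = 131*(-152 + 584268/175) = 131*(557668/175) = 73054508/175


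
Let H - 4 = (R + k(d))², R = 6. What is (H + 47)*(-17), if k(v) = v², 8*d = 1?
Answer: -6071057/4096 ≈ -1482.2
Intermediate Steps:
d = ⅛ (d = (⅛)*1 = ⅛ ≈ 0.12500)
H = 164609/4096 (H = 4 + (6 + (⅛)²)² = 4 + (6 + 1/64)² = 4 + (385/64)² = 4 + 148225/4096 = 164609/4096 ≈ 40.188)
(H + 47)*(-17) = (164609/4096 + 47)*(-17) = (357121/4096)*(-17) = -6071057/4096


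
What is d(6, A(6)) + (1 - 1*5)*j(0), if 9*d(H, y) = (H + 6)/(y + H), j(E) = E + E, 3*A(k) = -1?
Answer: 4/17 ≈ 0.23529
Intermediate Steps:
A(k) = -1/3 (A(k) = (1/3)*(-1) = -1/3)
j(E) = 2*E
d(H, y) = (6 + H)/(9*(H + y)) (d(H, y) = ((H + 6)/(y + H))/9 = ((6 + H)/(H + y))/9 = (6 + H)/(9*(H + y)))
d(6, A(6)) + (1 - 1*5)*j(0) = (6 + 6)/(9*(6 - 1/3)) + (1 - 1*5)*(2*0) = (1/9)*12/(17/3) + (1 - 5)*0 = (1/9)*(3/17)*12 - 4*0 = 4/17 + 0 = 4/17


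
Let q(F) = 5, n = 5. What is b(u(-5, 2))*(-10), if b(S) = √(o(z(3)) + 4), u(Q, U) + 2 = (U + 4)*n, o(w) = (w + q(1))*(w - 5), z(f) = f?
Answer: -20*I*√3 ≈ -34.641*I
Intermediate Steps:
o(w) = (-5 + w)*(5 + w) (o(w) = (w + 5)*(w - 5) = (5 + w)*(-5 + w) = (-5 + w)*(5 + w))
u(Q, U) = 18 + 5*U (u(Q, U) = -2 + (U + 4)*5 = -2 + (4 + U)*5 = -2 + (20 + 5*U) = 18 + 5*U)
b(S) = 2*I*√3 (b(S) = √((-25 + 3²) + 4) = √((-25 + 9) + 4) = √(-16 + 4) = √(-12) = 2*I*√3)
b(u(-5, 2))*(-10) = (2*I*√3)*(-10) = -20*I*√3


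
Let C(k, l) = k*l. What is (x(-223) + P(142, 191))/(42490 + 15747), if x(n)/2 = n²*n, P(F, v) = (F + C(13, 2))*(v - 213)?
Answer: -22182830/58237 ≈ -380.91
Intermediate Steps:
P(F, v) = (-213 + v)*(26 + F) (P(F, v) = (F + 13*2)*(v - 213) = (F + 26)*(-213 + v) = (26 + F)*(-213 + v) = (-213 + v)*(26 + F))
x(n) = 2*n³ (x(n) = 2*(n²*n) = 2*n³)
(x(-223) + P(142, 191))/(42490 + 15747) = (2*(-223)³ + (-5538 - 213*142 + 26*191 + 142*191))/(42490 + 15747) = (2*(-11089567) + (-5538 - 30246 + 4966 + 27122))/58237 = (-22179134 - 3696)*(1/58237) = -22182830*1/58237 = -22182830/58237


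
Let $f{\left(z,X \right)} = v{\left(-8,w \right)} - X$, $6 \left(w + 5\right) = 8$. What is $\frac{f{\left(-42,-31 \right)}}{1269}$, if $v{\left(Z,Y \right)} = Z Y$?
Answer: $\frac{181}{3807} \approx 0.047544$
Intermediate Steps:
$w = - \frac{11}{3}$ ($w = -5 + \frac{1}{6} \cdot 8 = -5 + \frac{4}{3} = - \frac{11}{3} \approx -3.6667$)
$v{\left(Z,Y \right)} = Y Z$
$f{\left(z,X \right)} = \frac{88}{3} - X$ ($f{\left(z,X \right)} = \left(- \frac{11}{3}\right) \left(-8\right) - X = \frac{88}{3} - X$)
$\frac{f{\left(-42,-31 \right)}}{1269} = \frac{\frac{88}{3} - -31}{1269} = \left(\frac{88}{3} + 31\right) \frac{1}{1269} = \frac{181}{3} \cdot \frac{1}{1269} = \frac{181}{3807}$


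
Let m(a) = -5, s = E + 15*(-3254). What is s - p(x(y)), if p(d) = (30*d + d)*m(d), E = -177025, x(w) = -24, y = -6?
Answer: -229555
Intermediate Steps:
s = -225835 (s = -177025 + 15*(-3254) = -177025 - 48810 = -225835)
p(d) = -155*d (p(d) = (30*d + d)*(-5) = (31*d)*(-5) = -155*d)
s - p(x(y)) = -225835 - (-155)*(-24) = -225835 - 1*3720 = -225835 - 3720 = -229555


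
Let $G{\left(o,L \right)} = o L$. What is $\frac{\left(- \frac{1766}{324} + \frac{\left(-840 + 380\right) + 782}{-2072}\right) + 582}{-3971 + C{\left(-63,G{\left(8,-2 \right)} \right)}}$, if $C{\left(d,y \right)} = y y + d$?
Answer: $- \frac{6909811}{45290664} \approx -0.15257$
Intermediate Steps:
$G{\left(o,L \right)} = L o$
$C{\left(d,y \right)} = d + y^{2}$ ($C{\left(d,y \right)} = y^{2} + d = d + y^{2}$)
$\frac{\left(- \frac{1766}{324} + \frac{\left(-840 + 380\right) + 782}{-2072}\right) + 582}{-3971 + C{\left(-63,G{\left(8,-2 \right)} \right)}} = \frac{\left(- \frac{1766}{324} + \frac{\left(-840 + 380\right) + 782}{-2072}\right) + 582}{-3971 - \left(63 - \left(\left(-2\right) 8\right)^{2}\right)} = \frac{\left(\left(-1766\right) \frac{1}{324} + \left(-460 + 782\right) \left(- \frac{1}{2072}\right)\right) + 582}{-3971 - \left(63 - \left(-16\right)^{2}\right)} = \frac{\left(- \frac{883}{162} + 322 \left(- \frac{1}{2072}\right)\right) + 582}{-3971 + \left(-63 + 256\right)} = \frac{\left(- \frac{883}{162} - \frac{23}{148}\right) + 582}{-3971 + 193} = \frac{- \frac{67205}{11988} + 582}{-3778} = \frac{6909811}{11988} \left(- \frac{1}{3778}\right) = - \frac{6909811}{45290664}$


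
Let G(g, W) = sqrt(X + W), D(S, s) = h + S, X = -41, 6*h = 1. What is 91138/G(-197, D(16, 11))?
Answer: -91138*I*sqrt(894)/149 ≈ -18289.0*I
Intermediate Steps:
h = 1/6 (h = (1/6)*1 = 1/6 ≈ 0.16667)
D(S, s) = 1/6 + S
G(g, W) = sqrt(-41 + W)
91138/G(-197, D(16, 11)) = 91138/(sqrt(-41 + (1/6 + 16))) = 91138/(sqrt(-41 + 97/6)) = 91138/(sqrt(-149/6)) = 91138/((I*sqrt(894)/6)) = 91138*(-I*sqrt(894)/149) = -91138*I*sqrt(894)/149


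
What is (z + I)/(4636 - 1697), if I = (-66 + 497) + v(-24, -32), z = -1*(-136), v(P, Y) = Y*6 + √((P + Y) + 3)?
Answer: 375/2939 + I*√53/2939 ≈ 0.12759 + 0.0024771*I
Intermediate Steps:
v(P, Y) = √(3 + P + Y) + 6*Y (v(P, Y) = 6*Y + √(3 + P + Y) = √(3 + P + Y) + 6*Y)
z = 136
I = 239 + I*√53 (I = (-66 + 497) + (√(3 - 24 - 32) + 6*(-32)) = 431 + (√(-53) - 192) = 431 + (I*√53 - 192) = 431 + (-192 + I*√53) = 239 + I*√53 ≈ 239.0 + 7.2801*I)
(z + I)/(4636 - 1697) = (136 + (239 + I*√53))/(4636 - 1697) = (375 + I*√53)/2939 = (375 + I*√53)*(1/2939) = 375/2939 + I*√53/2939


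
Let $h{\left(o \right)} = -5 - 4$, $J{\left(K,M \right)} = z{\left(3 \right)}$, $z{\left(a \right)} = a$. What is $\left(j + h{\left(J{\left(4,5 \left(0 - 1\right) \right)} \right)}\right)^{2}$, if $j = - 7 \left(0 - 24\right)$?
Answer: $25281$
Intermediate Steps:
$J{\left(K,M \right)} = 3$
$h{\left(o \right)} = -9$ ($h{\left(o \right)} = -5 - 4 = -9$)
$j = 168$ ($j = - 7 \left(0 - 24\right) = \left(-7\right) \left(-24\right) = 168$)
$\left(j + h{\left(J{\left(4,5 \left(0 - 1\right) \right)} \right)}\right)^{2} = \left(168 - 9\right)^{2} = 159^{2} = 25281$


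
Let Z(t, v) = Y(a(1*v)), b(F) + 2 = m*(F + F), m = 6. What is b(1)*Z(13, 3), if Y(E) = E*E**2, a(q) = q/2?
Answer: 135/4 ≈ 33.750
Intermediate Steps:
a(q) = q/2 (a(q) = q*(1/2) = q/2)
Y(E) = E**3
b(F) = -2 + 12*F (b(F) = -2 + 6*(F + F) = -2 + 6*(2*F) = -2 + 12*F)
Z(t, v) = v**3/8 (Z(t, v) = ((1*v)/2)**3 = (v/2)**3 = v**3/8)
b(1)*Z(13, 3) = (-2 + 12*1)*((1/8)*3**3) = (-2 + 12)*((1/8)*27) = 10*(27/8) = 135/4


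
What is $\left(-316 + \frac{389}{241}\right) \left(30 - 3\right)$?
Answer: $- \frac{2045709}{241} \approx -8488.4$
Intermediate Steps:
$\left(-316 + \frac{389}{241}\right) \left(30 - 3\right) = \left(-316 + 389 \cdot \frac{1}{241}\right) \left(30 - 3\right) = \left(-316 + \frac{389}{241}\right) 27 = \left(- \frac{75767}{241}\right) 27 = - \frac{2045709}{241}$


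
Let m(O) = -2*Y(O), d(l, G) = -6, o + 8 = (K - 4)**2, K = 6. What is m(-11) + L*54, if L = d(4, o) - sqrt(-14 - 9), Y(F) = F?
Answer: -302 - 54*I*sqrt(23) ≈ -302.0 - 258.98*I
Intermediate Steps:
o = -4 (o = -8 + (6 - 4)**2 = -8 + 2**2 = -8 + 4 = -4)
m(O) = -2*O
L = -6 - I*sqrt(23) (L = -6 - sqrt(-14 - 9) = -6 - sqrt(-23) = -6 - I*sqrt(23) ≈ -6.0 - 4.7958*I)
m(-11) + L*54 = -2*(-11) + (-6 - I*sqrt(23))*54 = 22 + (-324 - 54*I*sqrt(23)) = -302 - 54*I*sqrt(23)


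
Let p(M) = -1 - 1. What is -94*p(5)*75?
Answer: 14100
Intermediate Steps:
p(M) = -2
-94*p(5)*75 = -94*(-2)*75 = 188*75 = 14100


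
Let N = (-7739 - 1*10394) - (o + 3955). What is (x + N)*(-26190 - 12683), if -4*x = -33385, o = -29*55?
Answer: 1888722451/4 ≈ 4.7218e+8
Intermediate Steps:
o = -1595
x = 33385/4 (x = -¼*(-33385) = 33385/4 ≈ 8346.3)
N = -20493 (N = (-7739 - 1*10394) - (-1595 + 3955) = (-7739 - 10394) - 1*2360 = -18133 - 2360 = -20493)
(x + N)*(-26190 - 12683) = (33385/4 - 20493)*(-26190 - 12683) = -48587/4*(-38873) = 1888722451/4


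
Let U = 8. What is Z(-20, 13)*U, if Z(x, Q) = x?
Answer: -160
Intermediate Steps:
Z(-20, 13)*U = -20*8 = -160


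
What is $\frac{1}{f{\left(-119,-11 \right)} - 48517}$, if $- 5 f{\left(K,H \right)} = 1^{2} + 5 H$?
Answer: $- \frac{5}{242531} \approx -2.0616 \cdot 10^{-5}$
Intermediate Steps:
$f{\left(K,H \right)} = - \frac{1}{5} - H$ ($f{\left(K,H \right)} = - \frac{1^{2} + 5 H}{5} = - \frac{1 + 5 H}{5} = - \frac{1}{5} - H$)
$\frac{1}{f{\left(-119,-11 \right)} - 48517} = \frac{1}{\left(- \frac{1}{5} - -11\right) - 48517} = \frac{1}{\left(- \frac{1}{5} + 11\right) - 48517} = \frac{1}{\frac{54}{5} - 48517} = \frac{1}{- \frac{242531}{5}} = - \frac{5}{242531}$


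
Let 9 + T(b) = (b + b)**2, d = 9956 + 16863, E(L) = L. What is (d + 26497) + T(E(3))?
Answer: 53343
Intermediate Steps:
d = 26819
T(b) = -9 + 4*b**2 (T(b) = -9 + (b + b)**2 = -9 + (2*b)**2 = -9 + 4*b**2)
(d + 26497) + T(E(3)) = (26819 + 26497) + (-9 + 4*3**2) = 53316 + (-9 + 4*9) = 53316 + (-9 + 36) = 53316 + 27 = 53343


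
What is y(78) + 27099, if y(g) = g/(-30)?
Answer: 135482/5 ≈ 27096.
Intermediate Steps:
y(g) = -g/30 (y(g) = g*(-1/30) = -g/30)
y(78) + 27099 = -1/30*78 + 27099 = -13/5 + 27099 = 135482/5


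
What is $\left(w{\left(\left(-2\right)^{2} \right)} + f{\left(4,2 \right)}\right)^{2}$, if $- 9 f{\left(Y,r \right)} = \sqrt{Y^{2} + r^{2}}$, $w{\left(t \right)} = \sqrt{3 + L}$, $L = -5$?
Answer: $- \frac{142}{81} - \frac{4 i \sqrt{10}}{9} \approx -1.7531 - 1.4055 i$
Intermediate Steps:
$w{\left(t \right)} = i \sqrt{2}$ ($w{\left(t \right)} = \sqrt{3 - 5} = \sqrt{-2} = i \sqrt{2}$)
$f{\left(Y,r \right)} = - \frac{\sqrt{Y^{2} + r^{2}}}{9}$
$\left(w{\left(\left(-2\right)^{2} \right)} + f{\left(4,2 \right)}\right)^{2} = \left(i \sqrt{2} - \frac{\sqrt{4^{2} + 2^{2}}}{9}\right)^{2} = \left(i \sqrt{2} - \frac{\sqrt{16 + 4}}{9}\right)^{2} = \left(i \sqrt{2} - \frac{\sqrt{20}}{9}\right)^{2} = \left(i \sqrt{2} - \frac{2 \sqrt{5}}{9}\right)^{2} = \left(- \frac{2 \sqrt{5}}{9} + i \sqrt{2}\right)^{2}$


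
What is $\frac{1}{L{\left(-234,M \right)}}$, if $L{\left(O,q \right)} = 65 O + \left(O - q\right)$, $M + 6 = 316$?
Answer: $- \frac{1}{15754} \approx -6.3476 \cdot 10^{-5}$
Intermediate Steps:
$M = 310$ ($M = -6 + 316 = 310$)
$L{\left(O,q \right)} = - q + 66 O$
$\frac{1}{L{\left(-234,M \right)}} = \frac{1}{\left(-1\right) 310 + 66 \left(-234\right)} = \frac{1}{-310 - 15444} = \frac{1}{-15754} = - \frac{1}{15754}$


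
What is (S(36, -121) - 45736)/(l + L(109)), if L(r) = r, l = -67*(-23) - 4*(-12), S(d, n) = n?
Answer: -45857/1698 ≈ -27.006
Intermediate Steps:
l = 1589 (l = 1541 + 48 = 1589)
(S(36, -121) - 45736)/(l + L(109)) = (-121 - 45736)/(1589 + 109) = -45857/1698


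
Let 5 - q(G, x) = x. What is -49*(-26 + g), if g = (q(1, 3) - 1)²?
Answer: 1225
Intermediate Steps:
q(G, x) = 5 - x
g = 1 (g = ((5 - 1*3) - 1)² = ((5 - 3) - 1)² = (2 - 1)² = 1² = 1)
-49*(-26 + g) = -49*(-26 + 1) = -49*(-25) = 1225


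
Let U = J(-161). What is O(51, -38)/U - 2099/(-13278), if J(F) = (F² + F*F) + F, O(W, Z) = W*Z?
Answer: 27581885/228740106 ≈ 0.12058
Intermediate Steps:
J(F) = F + 2*F² (J(F) = (F² + F²) + F = 2*F² + F = F + 2*F²)
U = 51681 (U = -161*(1 + 2*(-161)) = -161*(1 - 322) = -161*(-321) = 51681)
O(51, -38)/U - 2099/(-13278) = (51*(-38))/51681 - 2099/(-13278) = -1938*1/51681 - 2099*(-1/13278) = -646/17227 + 2099/13278 = 27581885/228740106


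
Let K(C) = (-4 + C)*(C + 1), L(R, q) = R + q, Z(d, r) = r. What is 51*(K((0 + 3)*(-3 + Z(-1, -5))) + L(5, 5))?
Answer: 33354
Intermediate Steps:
K(C) = (1 + C)*(-4 + C) (K(C) = (-4 + C)*(1 + C) = (1 + C)*(-4 + C))
51*(K((0 + 3)*(-3 + Z(-1, -5))) + L(5, 5)) = 51*((-4 + ((0 + 3)*(-3 - 5))² - 3*(0 + 3)*(-3 - 5)) + (5 + 5)) = 51*((-4 + (3*(-8))² - 9*(-8)) + 10) = 51*((-4 + (-24)² - 3*(-24)) + 10) = 51*((-4 + 576 + 72) + 10) = 51*(644 + 10) = 51*654 = 33354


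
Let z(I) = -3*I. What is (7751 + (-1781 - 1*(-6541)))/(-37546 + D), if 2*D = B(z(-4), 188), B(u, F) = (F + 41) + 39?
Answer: -12511/37412 ≈ -0.33441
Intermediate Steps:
B(u, F) = 80 + F (B(u, F) = (41 + F) + 39 = 80 + F)
D = 134 (D = (80 + 188)/2 = (1/2)*268 = 134)
(7751 + (-1781 - 1*(-6541)))/(-37546 + D) = (7751 + (-1781 - 1*(-6541)))/(-37546 + 134) = (7751 + (-1781 + 6541))/(-37412) = (7751 + 4760)*(-1/37412) = 12511*(-1/37412) = -12511/37412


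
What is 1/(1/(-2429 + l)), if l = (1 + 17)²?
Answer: -2105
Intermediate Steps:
l = 324 (l = 18² = 324)
1/(1/(-2429 + l)) = 1/(1/(-2429 + 324)) = 1/(1/(-2105)) = 1/(-1/2105) = -2105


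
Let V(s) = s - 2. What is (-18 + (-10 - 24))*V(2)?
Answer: 0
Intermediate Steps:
V(s) = -2 + s
(-18 + (-10 - 24))*V(2) = (-18 + (-10 - 24))*(-2 + 2) = (-18 - 34)*0 = -52*0 = 0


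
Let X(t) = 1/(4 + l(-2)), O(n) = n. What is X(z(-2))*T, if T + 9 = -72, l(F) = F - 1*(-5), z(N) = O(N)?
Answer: -81/7 ≈ -11.571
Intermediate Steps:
z(N) = N
l(F) = 5 + F (l(F) = F + 5 = 5 + F)
T = -81 (T = -9 - 72 = -81)
X(t) = ⅐ (X(t) = 1/(4 + (5 - 2)) = 1/(4 + 3) = 1/7 = ⅐)
X(z(-2))*T = (⅐)*(-81) = -81/7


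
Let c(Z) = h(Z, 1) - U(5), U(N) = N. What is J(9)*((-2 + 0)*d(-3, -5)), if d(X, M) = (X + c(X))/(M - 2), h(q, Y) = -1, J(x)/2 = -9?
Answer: 324/7 ≈ 46.286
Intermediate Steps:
J(x) = -18 (J(x) = 2*(-9) = -18)
c(Z) = -6 (c(Z) = -1 - 1*5 = -1 - 5 = -6)
d(X, M) = (-6 + X)/(-2 + M) (d(X, M) = (X - 6)/(M - 2) = (-6 + X)/(-2 + M))
J(9)*((-2 + 0)*d(-3, -5)) = -18*(-2 + 0)*(-6 - 3)/(-2 - 5) = -(-36)*-9/(-7) = -(-36)*(-⅐*(-9)) = -(-36)*9/7 = -18*(-18/7) = 324/7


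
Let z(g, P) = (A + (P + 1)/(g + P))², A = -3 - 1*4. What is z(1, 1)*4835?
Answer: 174060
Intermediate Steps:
A = -7 (A = -3 - 4 = -7)
z(g, P) = (-7 + (1 + P)/(P + g))² (z(g, P) = (-7 + (P + 1)/(g + P))² = (-7 + (1 + P)/(P + g))²)
z(1, 1)*4835 = ((1 - 7*1 - 6*1)²/(1 + 1)²)*4835 = ((1 - 7 - 6)²/2²)*4835 = ((¼)*(-12)²)*4835 = ((¼)*144)*4835 = 36*4835 = 174060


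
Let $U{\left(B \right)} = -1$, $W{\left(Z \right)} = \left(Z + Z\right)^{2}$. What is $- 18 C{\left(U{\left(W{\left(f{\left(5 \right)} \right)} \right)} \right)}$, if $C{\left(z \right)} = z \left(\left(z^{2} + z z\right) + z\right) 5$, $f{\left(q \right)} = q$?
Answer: $90$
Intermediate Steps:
$W{\left(Z \right)} = 4 Z^{2}$ ($W{\left(Z \right)} = \left(2 Z\right)^{2} = 4 Z^{2}$)
$C{\left(z \right)} = 5 z \left(z + 2 z^{2}\right)$ ($C{\left(z \right)} = z \left(\left(z^{2} + z^{2}\right) + z\right) 5 = z \left(2 z^{2} + z\right) 5 = z \left(z + 2 z^{2}\right) 5 = 5 z \left(z + 2 z^{2}\right)$)
$- 18 C{\left(U{\left(W{\left(f{\left(5 \right)} \right)} \right)} \right)} = - 18 \left(-1\right)^{2} \left(5 + 10 \left(-1\right)\right) = - 18 \cdot 1 \left(5 - 10\right) = - 18 \cdot 1 \left(-5\right) = \left(-18\right) \left(-5\right) = 90$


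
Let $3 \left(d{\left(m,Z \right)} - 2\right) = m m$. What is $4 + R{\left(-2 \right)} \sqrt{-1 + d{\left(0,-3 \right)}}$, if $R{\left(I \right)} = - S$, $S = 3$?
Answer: $1$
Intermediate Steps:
$d{\left(m,Z \right)} = 2 + \frac{m^{2}}{3}$ ($d{\left(m,Z \right)} = 2 + \frac{m m}{3} = 2 + \frac{m^{2}}{3}$)
$R{\left(I \right)} = -3$ ($R{\left(I \right)} = \left(-1\right) 3 = -3$)
$4 + R{\left(-2 \right)} \sqrt{-1 + d{\left(0,-3 \right)}} = 4 - 3 \sqrt{-1 + \left(2 + \frac{0^{2}}{3}\right)} = 4 - 3 \sqrt{-1 + \left(2 + \frac{1}{3} \cdot 0\right)} = 4 - 3 \sqrt{-1 + \left(2 + 0\right)} = 4 - 3 \sqrt{-1 + 2} = 4 - 3 \sqrt{1} = 4 - 3 = 1$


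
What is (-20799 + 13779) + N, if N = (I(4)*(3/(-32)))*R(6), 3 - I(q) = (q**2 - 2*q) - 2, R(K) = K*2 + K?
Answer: -112239/16 ≈ -7014.9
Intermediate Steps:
R(K) = 3*K (R(K) = 2*K + K = 3*K)
I(q) = 5 - q**2 + 2*q (I(q) = 3 - ((q**2 - 2*q) - 2) = 3 - (-2 + q**2 - 2*q) = 3 + (2 - q**2 + 2*q) = 5 - q**2 + 2*q)
N = 81/16 (N = ((5 - 1*4**2 + 2*4)*(3/(-32)))*(3*6) = ((5 - 1*16 + 8)*(3*(-1/32)))*18 = ((5 - 16 + 8)*(-3/32))*18 = -3*(-3/32)*18 = (9/32)*18 = 81/16 ≈ 5.0625)
(-20799 + 13779) + N = (-20799 + 13779) + 81/16 = -7020 + 81/16 = -112239/16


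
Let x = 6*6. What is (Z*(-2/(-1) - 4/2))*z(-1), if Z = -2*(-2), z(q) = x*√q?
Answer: 0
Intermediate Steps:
x = 36
z(q) = 36*√q
Z = 4
(Z*(-2/(-1) - 4/2))*z(-1) = (4*(-2/(-1) - 4/2))*(36*√(-1)) = (4*(-2*(-1) - 4*½))*(36*I) = (4*(2 - 2))*(36*I) = (4*0)*(36*I) = 0*(36*I) = 0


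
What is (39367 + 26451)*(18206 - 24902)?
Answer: -440717328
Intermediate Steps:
(39367 + 26451)*(18206 - 24902) = 65818*(-6696) = -440717328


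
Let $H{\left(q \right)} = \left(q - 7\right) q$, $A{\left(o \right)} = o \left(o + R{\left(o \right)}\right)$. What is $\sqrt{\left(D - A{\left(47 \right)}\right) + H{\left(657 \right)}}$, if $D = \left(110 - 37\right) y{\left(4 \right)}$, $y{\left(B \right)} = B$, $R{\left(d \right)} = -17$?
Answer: $2 \sqrt{106483} \approx 652.63$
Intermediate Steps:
$D = 292$ ($D = \left(110 - 37\right) 4 = 73 \cdot 4 = 292$)
$A{\left(o \right)} = o \left(-17 + o\right)$ ($A{\left(o \right)} = o \left(o - 17\right) = o \left(-17 + o\right)$)
$H{\left(q \right)} = q \left(-7 + q\right)$ ($H{\left(q \right)} = \left(-7 + q\right) q = q \left(-7 + q\right)$)
$\sqrt{\left(D - A{\left(47 \right)}\right) + H{\left(657 \right)}} = \sqrt{\left(292 - 47 \left(-17 + 47\right)\right) + 657 \left(-7 + 657\right)} = \sqrt{\left(292 - 47 \cdot 30\right) + 657 \cdot 650} = \sqrt{\left(292 - 1410\right) + 427050} = \sqrt{-1118 + 427050} = \sqrt{425932} = 2 \sqrt{106483}$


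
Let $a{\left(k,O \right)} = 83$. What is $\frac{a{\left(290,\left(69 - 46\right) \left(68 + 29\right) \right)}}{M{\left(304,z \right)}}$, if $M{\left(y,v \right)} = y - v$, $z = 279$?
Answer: $\frac{83}{25} \approx 3.32$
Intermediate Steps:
$\frac{a{\left(290,\left(69 - 46\right) \left(68 + 29\right) \right)}}{M{\left(304,z \right)}} = \frac{83}{304 - 279} = \frac{83}{25}$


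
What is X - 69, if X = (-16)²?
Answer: 187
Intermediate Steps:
X = 256
X - 69 = 256 - 69 = 187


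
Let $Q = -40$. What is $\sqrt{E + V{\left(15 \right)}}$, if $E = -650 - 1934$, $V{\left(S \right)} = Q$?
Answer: $8 i \sqrt{41} \approx 51.225 i$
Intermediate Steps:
$V{\left(S \right)} = -40$
$E = -2584$ ($E = -650 - 1934 = -2584$)
$\sqrt{E + V{\left(15 \right)}} = \sqrt{-2584 - 40} = \sqrt{-2624} = 8 i \sqrt{41}$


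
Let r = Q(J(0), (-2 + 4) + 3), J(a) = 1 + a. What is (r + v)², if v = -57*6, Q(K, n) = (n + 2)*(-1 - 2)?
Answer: 131769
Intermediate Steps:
Q(K, n) = -6 - 3*n (Q(K, n) = (2 + n)*(-3) = -6 - 3*n)
r = -21 (r = -6 - 3*((-2 + 4) + 3) = -6 - 3*(2 + 3) = -6 - 3*5 = -6 - 15 = -21)
v = -342
(r + v)² = (-21 - 342)² = (-363)² = 131769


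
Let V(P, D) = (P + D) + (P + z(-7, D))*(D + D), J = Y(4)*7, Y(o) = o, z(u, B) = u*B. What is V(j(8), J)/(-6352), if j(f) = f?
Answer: 2623/1588 ≈ 1.6518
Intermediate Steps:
z(u, B) = B*u
J = 28 (J = 4*7 = 28)
V(P, D) = D + P + 2*D*(P - 7*D) (V(P, D) = (P + D) + (P + D*(-7))*(D + D) = (D + P) + (P - 7*D)*(2*D) = (D + P) + 2*D*(P - 7*D) = D + P + 2*D*(P - 7*D))
V(j(8), J)/(-6352) = (28 + 8 - 14*28² + 2*28*8)/(-6352) = (28 + 8 - 14*784 + 448)*(-1/6352) = (28 + 8 - 10976 + 448)*(-1/6352) = -10492*(-1/6352) = 2623/1588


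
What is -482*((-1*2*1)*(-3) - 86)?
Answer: 38560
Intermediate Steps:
-482*((-1*2*1)*(-3) - 86) = -482*(-2*1*(-3) - 86) = -482*(-2*(-3) - 86) = -482*(6 - 86) = -482*(-80) = 38560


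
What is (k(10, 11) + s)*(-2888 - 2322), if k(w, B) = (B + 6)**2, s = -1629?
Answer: 6981400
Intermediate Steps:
k(w, B) = (6 + B)**2
(k(10, 11) + s)*(-2888 - 2322) = ((6 + 11)**2 - 1629)*(-2888 - 2322) = (17**2 - 1629)*(-5210) = (289 - 1629)*(-5210) = -1340*(-5210) = 6981400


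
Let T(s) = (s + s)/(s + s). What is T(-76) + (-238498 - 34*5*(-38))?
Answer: -232037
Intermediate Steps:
T(s) = 1 (T(s) = (2*s)/((2*s)) = (2*s)*(1/(2*s)) = 1)
T(-76) + (-238498 - 34*5*(-38)) = 1 + (-238498 - 34*5*(-38)) = 1 + (-238498 - 170*(-38)) = 1 + (-238498 - 1*(-6460)) = 1 + (-238498 + 6460) = 1 - 232038 = -232037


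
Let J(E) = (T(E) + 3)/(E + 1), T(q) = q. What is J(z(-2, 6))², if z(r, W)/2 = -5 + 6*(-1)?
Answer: 361/441 ≈ 0.81859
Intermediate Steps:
z(r, W) = -22 (z(r, W) = 2*(-5 + 6*(-1)) = 2*(-5 - 6) = 2*(-11) = -22)
J(E) = (3 + E)/(1 + E) (J(E) = (E + 3)/(E + 1) = (3 + E)/(1 + E))
J(z(-2, 6))² = ((3 - 22)/(1 - 22))² = (-19/(-21))² = (-1/21*(-19))² = (19/21)² = 361/441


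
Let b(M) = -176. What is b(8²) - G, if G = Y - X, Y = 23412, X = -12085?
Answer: -35673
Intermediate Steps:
G = 35497 (G = 23412 - 1*(-12085) = 23412 + 12085 = 35497)
b(8²) - G = -176 - 1*35497 = -176 - 35497 = -35673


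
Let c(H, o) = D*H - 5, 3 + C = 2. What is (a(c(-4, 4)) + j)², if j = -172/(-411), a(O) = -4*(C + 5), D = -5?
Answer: 41011216/168921 ≈ 242.78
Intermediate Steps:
C = -1 (C = -3 + 2 = -1)
c(H, o) = -5 - 5*H (c(H, o) = -5*H - 5 = -5 - 5*H)
a(O) = -16 (a(O) = -4*(-1 + 5) = -4*4 = -16)
j = 172/411 (j = -172*(-1/411) = 172/411 ≈ 0.41849)
(a(c(-4, 4)) + j)² = (-16 + 172/411)² = (-6404/411)² = 41011216/168921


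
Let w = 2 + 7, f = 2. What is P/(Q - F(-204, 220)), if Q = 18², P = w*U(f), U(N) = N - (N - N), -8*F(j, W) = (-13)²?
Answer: 144/2761 ≈ 0.052155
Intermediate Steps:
F(j, W) = -169/8 (F(j, W) = -⅛*(-13)² = -⅛*169 = -169/8)
w = 9
U(N) = N (U(N) = N - 1*0 = N + 0 = N)
P = 18 (P = 9*2 = 18)
Q = 324
P/(Q - F(-204, 220)) = 18/(324 - 1*(-169/8)) = 18/(324 + 169/8) = 18/(2761/8) = 18*(8/2761) = 144/2761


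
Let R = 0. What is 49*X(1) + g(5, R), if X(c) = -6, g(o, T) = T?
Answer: -294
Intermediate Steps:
49*X(1) + g(5, R) = 49*(-6) + 0 = -294 + 0 = -294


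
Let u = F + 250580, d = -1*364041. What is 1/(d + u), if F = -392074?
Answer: -1/505535 ≈ -1.9781e-6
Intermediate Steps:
d = -364041
u = -141494 (u = -392074 + 250580 = -141494)
1/(d + u) = 1/(-364041 - 141494) = 1/(-505535) = -1/505535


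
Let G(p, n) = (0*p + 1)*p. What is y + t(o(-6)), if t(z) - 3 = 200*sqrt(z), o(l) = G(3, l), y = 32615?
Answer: 32618 + 200*sqrt(3) ≈ 32964.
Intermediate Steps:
G(p, n) = p (G(p, n) = (0 + 1)*p = 1*p = p)
o(l) = 3
t(z) = 3 + 200*sqrt(z)
y + t(o(-6)) = 32615 + (3 + 200*sqrt(3)) = 32618 + 200*sqrt(3)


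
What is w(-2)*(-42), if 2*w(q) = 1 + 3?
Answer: -84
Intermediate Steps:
w(q) = 2 (w(q) = (1 + 3)/2 = (½)*4 = 2)
w(-2)*(-42) = 2*(-42) = -84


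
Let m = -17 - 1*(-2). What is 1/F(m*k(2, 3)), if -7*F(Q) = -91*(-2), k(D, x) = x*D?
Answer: -1/26 ≈ -0.038462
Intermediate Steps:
m = -15 (m = -17 + 2 = -15)
k(D, x) = D*x
F(Q) = -26 (F(Q) = -(-13)*(-2) = -⅐*182 = -26)
1/F(m*k(2, 3)) = 1/(-26) = -1/26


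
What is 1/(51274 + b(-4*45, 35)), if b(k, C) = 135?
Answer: 1/51409 ≈ 1.9452e-5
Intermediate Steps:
1/(51274 + b(-4*45, 35)) = 1/(51274 + 135) = 1/51409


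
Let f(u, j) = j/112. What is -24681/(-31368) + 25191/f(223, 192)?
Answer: 153656533/10456 ≈ 14696.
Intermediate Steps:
f(u, j) = j/112 (f(u, j) = j*(1/112) = j/112)
-24681/(-31368) + 25191/f(223, 192) = -24681/(-31368) + 25191/(((1/112)*192)) = -24681*(-1/31368) + 25191/(12/7) = 8227/10456 + 25191*(7/12) = 8227/10456 + 58779/4 = 153656533/10456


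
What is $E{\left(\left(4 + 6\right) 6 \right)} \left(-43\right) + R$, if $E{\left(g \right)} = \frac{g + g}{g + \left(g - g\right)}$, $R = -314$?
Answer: $-400$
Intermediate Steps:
$E{\left(g \right)} = 2$ ($E{\left(g \right)} = \frac{2 g}{g + 0} = \frac{2 g}{g} = 2$)
$E{\left(\left(4 + 6\right) 6 \right)} \left(-43\right) + R = 2 \left(-43\right) - 314 = -86 - 314 = -400$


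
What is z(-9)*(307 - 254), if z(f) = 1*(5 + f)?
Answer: -212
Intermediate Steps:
z(f) = 5 + f
z(-9)*(307 - 254) = (5 - 9)*(307 - 254) = -4*53 = -212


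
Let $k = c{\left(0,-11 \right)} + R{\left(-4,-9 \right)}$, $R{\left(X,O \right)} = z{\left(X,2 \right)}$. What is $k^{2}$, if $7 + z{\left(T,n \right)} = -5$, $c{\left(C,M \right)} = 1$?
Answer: $121$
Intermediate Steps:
$z{\left(T,n \right)} = -12$ ($z{\left(T,n \right)} = -7 - 5 = -12$)
$R{\left(X,O \right)} = -12$
$k = -11$ ($k = 1 - 12 = -11$)
$k^{2} = \left(-11\right)^{2} = 121$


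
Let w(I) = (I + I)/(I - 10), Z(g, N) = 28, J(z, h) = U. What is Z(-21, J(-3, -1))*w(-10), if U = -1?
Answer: 28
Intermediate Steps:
J(z, h) = -1
w(I) = 2*I/(-10 + I) (w(I) = (2*I)/(-10 + I) = 2*I/(-10 + I))
Z(-21, J(-3, -1))*w(-10) = 28*(2*(-10)/(-10 - 10)) = 28*(2*(-10)/(-20)) = 28*(2*(-10)*(-1/20)) = 28*1 = 28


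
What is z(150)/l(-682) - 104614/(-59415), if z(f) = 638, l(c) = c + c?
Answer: 4763033/3683730 ≈ 1.2930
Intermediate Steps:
l(c) = 2*c
z(150)/l(-682) - 104614/(-59415) = 638/((2*(-682))) - 104614/(-59415) = 638/(-1364) - 104614*(-1/59415) = 638*(-1/1364) + 104614/59415 = -29/62 + 104614/59415 = 4763033/3683730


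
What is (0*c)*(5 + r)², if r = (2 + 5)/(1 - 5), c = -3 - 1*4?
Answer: 0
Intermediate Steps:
c = -7 (c = -3 - 4 = -7)
r = -7/4 (r = 7/(-4) = 7*(-¼) = -7/4 ≈ -1.7500)
(0*c)*(5 + r)² = (0*(-7))*(5 - 7/4)² = 0*(13/4)² = 0*(169/16) = 0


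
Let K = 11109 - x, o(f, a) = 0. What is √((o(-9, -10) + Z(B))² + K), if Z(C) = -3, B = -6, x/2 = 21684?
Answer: 5*I*√1290 ≈ 179.58*I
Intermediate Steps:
x = 43368 (x = 2*21684 = 43368)
K = -32259 (K = 11109 - 1*43368 = 11109 - 43368 = -32259)
√((o(-9, -10) + Z(B))² + K) = √((0 - 3)² - 32259) = √((-3)² - 32259) = √(9 - 32259) = √(-32250) = 5*I*√1290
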